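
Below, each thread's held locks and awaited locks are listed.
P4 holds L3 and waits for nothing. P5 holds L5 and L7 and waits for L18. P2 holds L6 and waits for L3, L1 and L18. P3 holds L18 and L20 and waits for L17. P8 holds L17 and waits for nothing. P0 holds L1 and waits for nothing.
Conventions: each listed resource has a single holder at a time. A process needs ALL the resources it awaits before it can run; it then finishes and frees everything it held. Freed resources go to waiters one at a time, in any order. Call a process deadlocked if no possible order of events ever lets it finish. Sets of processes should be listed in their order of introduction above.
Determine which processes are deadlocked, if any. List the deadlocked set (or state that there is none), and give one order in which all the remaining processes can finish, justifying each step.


Nothing here is deadlocked.
Key observation: there is no circular wait here — follow any chain and it reaches a process that is free to run now.
One completion order for the rest: P8, P3, P0, P4, P2, P5.
Verifying each step:
  run P8 (it waits on nothing); releases L17
  run P3 (all its waits — L17 — are resolved); releases L18 and L20
  run P0 (it waits on nothing); releases L1
  run P4 (it waits on nothing); releases L3
  run P2 (all its waits — L3, L1 and L18 — are resolved); releases L6
  run P5 (all its waits — L18 — are resolved); releases L5 and L7


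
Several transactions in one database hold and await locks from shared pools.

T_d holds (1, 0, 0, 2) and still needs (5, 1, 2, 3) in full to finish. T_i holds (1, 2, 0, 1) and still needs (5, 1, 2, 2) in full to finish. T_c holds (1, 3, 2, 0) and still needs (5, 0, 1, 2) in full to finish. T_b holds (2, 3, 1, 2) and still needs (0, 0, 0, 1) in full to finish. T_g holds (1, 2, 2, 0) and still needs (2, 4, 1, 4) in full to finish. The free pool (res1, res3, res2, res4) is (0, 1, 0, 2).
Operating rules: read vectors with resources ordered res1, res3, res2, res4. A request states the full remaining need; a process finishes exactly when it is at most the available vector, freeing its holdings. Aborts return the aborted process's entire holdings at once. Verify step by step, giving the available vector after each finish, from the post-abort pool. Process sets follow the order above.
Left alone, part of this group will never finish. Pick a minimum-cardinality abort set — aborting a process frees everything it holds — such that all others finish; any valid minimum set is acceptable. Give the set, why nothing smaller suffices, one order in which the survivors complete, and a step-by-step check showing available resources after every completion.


The answer: abort T_i and T_c.
Key observation: T_d was stuck for good until T_i and T_c gave back (2, 5, 2, 1); in the order shown it finishes at step 3.
Minimality, checking each single-abort alternative: T_d alone leaves T_i blocked (short on res1); T_i alone leaves T_d blocked (short on res1); T_c alone leaves T_d blocked (short on res1); T_b alone leaves T_d blocked (short on res1); T_g alone leaves T_d blocked (short on res1).
One survivor order: T_b, T_g, T_d. Check, step by step (post-abort pool first):
  pool = (2, 6, 2, 3)
  T_b needs (0, 0, 0, 1) <= (2, 6, 2, 3) -> finishes; pool += (2, 3, 1, 2) = (4, 9, 3, 5)
  T_g needs (2, 4, 1, 4) <= (4, 9, 3, 5) -> finishes; pool += (1, 2, 2, 0) = (5, 11, 5, 5)
  T_d needs (5, 1, 2, 3) <= (5, 11, 5, 5) -> finishes; pool += (1, 0, 0, 2) = (6, 11, 5, 7)


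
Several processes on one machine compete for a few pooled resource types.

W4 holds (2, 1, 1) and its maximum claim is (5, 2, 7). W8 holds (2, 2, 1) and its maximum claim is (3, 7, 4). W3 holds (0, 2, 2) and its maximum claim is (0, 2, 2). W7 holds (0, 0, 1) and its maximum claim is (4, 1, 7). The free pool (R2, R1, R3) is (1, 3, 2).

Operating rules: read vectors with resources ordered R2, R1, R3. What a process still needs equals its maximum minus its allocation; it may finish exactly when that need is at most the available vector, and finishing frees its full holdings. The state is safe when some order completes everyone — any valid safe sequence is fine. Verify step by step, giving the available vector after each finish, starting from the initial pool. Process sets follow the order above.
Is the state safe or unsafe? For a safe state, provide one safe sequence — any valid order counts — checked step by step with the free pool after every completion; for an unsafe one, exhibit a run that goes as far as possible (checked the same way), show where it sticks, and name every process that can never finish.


UNSAFE — no complete ordering exists.
Key observation: R3 is the bottleneck — with W3, W8 done the pool holds (3, 7, 5), short of every remaining need.
The run W3, W8 cannot be extended any further. Verifying each step:
  pool = (1, 3, 2)
  W3: need (0, 0, 0) fits (1, 3, 2); releases (0, 2, 2), pool now (1, 5, 4)
  W8: need (1, 5, 3) fits (1, 5, 4); releases (2, 2, 1), pool now (3, 7, 5)
  blocked: W4 wants (3, 1, 6), pool (3, 7, 5) — not enough R3
  blocked: W7 wants (4, 1, 6), pool (3, 7, 5) — not enough R2 and R3
Permanently blocked: W4 and W7.


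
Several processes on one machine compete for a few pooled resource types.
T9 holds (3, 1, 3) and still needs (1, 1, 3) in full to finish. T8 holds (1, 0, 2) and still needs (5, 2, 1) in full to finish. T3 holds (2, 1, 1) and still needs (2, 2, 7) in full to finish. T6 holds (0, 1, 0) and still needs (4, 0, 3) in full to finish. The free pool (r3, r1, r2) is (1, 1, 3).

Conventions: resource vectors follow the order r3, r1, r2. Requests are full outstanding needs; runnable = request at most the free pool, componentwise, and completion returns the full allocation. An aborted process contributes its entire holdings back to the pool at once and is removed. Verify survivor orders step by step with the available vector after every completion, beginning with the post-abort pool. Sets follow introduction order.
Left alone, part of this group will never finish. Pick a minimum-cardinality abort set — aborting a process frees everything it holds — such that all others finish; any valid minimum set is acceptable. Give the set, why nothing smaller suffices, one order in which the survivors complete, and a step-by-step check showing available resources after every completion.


The answer: abort T8.
Key observation: before aborting T8, T3 was permanently blocked — no order could ever run it; afterwards it completes at step 2.
Minimality: the empty abort set fails — the state is deadlocked as it stands.
Survivors finish in the order: T9, T3, T6. Step-by-step check (pool after the aborts first):
  pool = (2, 1, 5)
  run T9 (needs (1, 1, 3), free (2, 1, 5)); after release of (3, 1, 3) the pool is (5, 2, 8)
  run T3 (needs (2, 2, 7), free (5, 2, 8)); after release of (2, 1, 1) the pool is (7, 3, 9)
  run T6 (needs (4, 0, 3), free (7, 3, 9)); after release of (0, 1, 0) the pool is (7, 4, 9)


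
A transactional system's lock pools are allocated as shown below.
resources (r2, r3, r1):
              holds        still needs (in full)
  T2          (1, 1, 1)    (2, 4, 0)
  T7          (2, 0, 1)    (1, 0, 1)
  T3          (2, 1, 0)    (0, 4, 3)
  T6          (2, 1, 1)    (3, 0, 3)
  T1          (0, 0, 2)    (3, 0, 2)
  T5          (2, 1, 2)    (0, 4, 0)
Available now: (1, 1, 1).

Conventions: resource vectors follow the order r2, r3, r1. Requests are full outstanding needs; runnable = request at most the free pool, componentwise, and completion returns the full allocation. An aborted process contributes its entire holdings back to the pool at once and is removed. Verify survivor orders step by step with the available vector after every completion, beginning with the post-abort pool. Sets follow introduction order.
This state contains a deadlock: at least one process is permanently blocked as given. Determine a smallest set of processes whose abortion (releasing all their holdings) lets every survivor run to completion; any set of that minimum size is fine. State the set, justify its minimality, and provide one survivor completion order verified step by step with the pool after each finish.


The answer: abort T3 and T5.
Key observation: the returned (4, 2, 2) from T3 and T5 is what brings T2 — unrunnable before, under any order — into play at step 3.
Minimality, checking each single-abort alternative: T2 alone leaves T3 blocked (short on r3); T7 alone leaves T2 blocked (short on r3); T3 alone leaves T2 blocked (short on r3); T6 alone leaves T2 blocked (short on r3); T1 alone leaves T2 blocked (short on r3); T5 alone leaves T2 blocked (short on r3).
The survivors complete as T6, T7, T2, T1. Walking it through (starting from the post-abort pool):
  pool = (5, 3, 3)
  T6: need (3, 0, 3) fits (5, 3, 3); releases (2, 1, 1), pool now (7, 4, 4)
  T7: need (1, 0, 1) fits (7, 4, 4); releases (2, 0, 1), pool now (9, 4, 5)
  T2: need (2, 4, 0) fits (9, 4, 5); releases (1, 1, 1), pool now (10, 5, 6)
  T1: need (3, 0, 2) fits (10, 5, 6); releases (0, 0, 2), pool now (10, 5, 8)


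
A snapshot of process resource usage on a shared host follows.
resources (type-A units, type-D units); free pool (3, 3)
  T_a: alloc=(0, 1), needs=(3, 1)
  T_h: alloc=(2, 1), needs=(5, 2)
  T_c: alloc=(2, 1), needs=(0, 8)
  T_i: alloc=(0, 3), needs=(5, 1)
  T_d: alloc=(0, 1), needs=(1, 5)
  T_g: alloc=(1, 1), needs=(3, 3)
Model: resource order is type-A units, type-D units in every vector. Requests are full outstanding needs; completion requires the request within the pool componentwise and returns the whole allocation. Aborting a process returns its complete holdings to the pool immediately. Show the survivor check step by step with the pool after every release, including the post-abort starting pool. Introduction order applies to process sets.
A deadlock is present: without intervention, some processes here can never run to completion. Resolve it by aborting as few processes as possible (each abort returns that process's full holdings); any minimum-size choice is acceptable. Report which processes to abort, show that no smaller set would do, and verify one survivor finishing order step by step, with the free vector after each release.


Minimum abort set: T_h.
Key observation: T_i was stuck for good until T_h gave back (2, 1); in the order shown it finishes at step 3.
Minimality: the empty abort set fails — the state is deadlocked as it stands.
One survivor order: T_a, T_g, T_i, T_c, T_d. Verifying each step (post-abort pool first):
  pool = (5, 4)
  run T_a (needs (3, 1), free (5, 4)); after release of (0, 1) the pool is (5, 5)
  run T_g (needs (3, 3), free (5, 5)); after release of (1, 1) the pool is (6, 6)
  run T_i (needs (5, 1), free (6, 6)); after release of (0, 3) the pool is (6, 9)
  run T_c (needs (0, 8), free (6, 9)); after release of (2, 1) the pool is (8, 10)
  run T_d (needs (1, 5), free (8, 10)); after release of (0, 1) the pool is (8, 11)


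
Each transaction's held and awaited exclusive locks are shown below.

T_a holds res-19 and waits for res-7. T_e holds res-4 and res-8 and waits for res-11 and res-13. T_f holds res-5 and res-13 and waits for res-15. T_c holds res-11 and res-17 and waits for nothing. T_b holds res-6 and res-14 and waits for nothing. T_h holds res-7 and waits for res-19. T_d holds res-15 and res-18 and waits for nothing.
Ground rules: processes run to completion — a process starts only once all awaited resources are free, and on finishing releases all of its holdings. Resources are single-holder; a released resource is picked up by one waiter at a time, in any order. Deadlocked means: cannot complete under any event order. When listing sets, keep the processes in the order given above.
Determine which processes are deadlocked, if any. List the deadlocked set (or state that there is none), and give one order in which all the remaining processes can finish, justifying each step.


Deadlocked set: T_a and T_h.
Key observation: nobody on the ring T_a -> T_h -> T_a can start until another member finishes, which never happens; no other process is dragged down with it.
The rest can finish in the order T_d, T_c, T_f, T_e, T_b.
Step-by-step check:
  T_d: no waits; runs immediately, freeing res-15 and res-18
  T_c: no waits; runs immediately, freeing res-11 and res-17
  T_f: everything it awaited (res-15) is free; runs, freeing res-5 and res-13
  T_e: everything it awaited (res-11 and res-13) is free; runs, freeing res-4 and res-8
  T_b: no waits; runs immediately, freeing res-6 and res-14


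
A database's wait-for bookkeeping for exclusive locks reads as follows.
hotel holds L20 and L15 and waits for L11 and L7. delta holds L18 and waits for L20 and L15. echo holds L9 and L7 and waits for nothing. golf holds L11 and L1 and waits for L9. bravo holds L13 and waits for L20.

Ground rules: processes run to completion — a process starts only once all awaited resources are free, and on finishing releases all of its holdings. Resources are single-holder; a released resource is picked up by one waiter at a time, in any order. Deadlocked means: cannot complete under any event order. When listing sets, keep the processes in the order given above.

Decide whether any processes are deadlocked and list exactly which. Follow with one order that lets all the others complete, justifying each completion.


Nothing here is deadlocked.
Key observation: all waits point, directly or indirectly, at processes that can finish, so nothing is permanently blocked.
One completion order for the rest: echo, golf, hotel, delta, bravo.
Step-by-step check:
  run echo (it waits on nothing); releases L9 and L7
  golf: everything it awaited (L9) is free; runs, freeing L11 and L1
  hotel: everything it awaited (L11 and L7) is free; runs, freeing L20 and L15
  delta: everything it awaited (L20 and L15) is free; runs, freeing L18
  bravo: everything it awaited (L20) is free; runs, freeing L13


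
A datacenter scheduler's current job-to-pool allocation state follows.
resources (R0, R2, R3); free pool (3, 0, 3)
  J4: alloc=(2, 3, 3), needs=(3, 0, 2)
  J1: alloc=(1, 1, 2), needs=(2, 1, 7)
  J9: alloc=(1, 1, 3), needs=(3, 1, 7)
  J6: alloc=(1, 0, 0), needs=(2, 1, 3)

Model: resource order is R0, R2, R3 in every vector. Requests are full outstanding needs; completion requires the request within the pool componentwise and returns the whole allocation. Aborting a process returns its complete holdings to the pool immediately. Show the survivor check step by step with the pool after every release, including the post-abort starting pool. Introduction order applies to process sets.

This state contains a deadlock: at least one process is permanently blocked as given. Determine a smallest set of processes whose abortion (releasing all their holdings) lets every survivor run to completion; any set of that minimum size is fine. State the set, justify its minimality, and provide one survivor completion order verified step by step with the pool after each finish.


The answer: abort J9.
Key observation: aborting J9 returns (1, 1, 3), and J1 — hopeless before — runs at step 3 with the returned capacity in the pool.
Minimality: the empty abort set fails — the state is deadlocked as it stands.
Survivors finish in the order: J4, J6, J1. Step-by-step check (pool after the aborts first):
  pool = (4, 1, 6)
  J4: need (3, 0, 2) fits (4, 1, 6); releases (2, 3, 3), pool now (6, 4, 9)
  J6: need (2, 1, 3) fits (6, 4, 9); releases (1, 0, 0), pool now (7, 4, 9)
  J1: need (2, 1, 7) fits (7, 4, 9); releases (1, 1, 2), pool now (8, 5, 11)


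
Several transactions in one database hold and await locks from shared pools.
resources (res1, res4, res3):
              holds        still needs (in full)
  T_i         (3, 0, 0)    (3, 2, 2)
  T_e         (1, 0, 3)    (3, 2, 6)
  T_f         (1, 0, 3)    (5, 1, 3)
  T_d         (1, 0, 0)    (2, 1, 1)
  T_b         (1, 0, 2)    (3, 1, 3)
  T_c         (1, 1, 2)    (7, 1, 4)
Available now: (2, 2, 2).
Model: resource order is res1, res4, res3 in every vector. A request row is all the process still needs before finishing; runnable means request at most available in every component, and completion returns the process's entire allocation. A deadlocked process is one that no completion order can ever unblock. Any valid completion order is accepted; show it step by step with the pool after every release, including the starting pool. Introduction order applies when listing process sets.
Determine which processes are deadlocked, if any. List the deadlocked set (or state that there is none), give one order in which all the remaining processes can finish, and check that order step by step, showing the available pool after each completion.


Deadlocked: T_e, T_f, T_b and T_c.
Key observation: after T_d, T_i complete, (6, 2, 2) is the best the pool ever gets, yet each leftover process wants more res3.
The rest can finish in the order T_d, T_i. Check, step by step:
  pool = (2, 2, 2)
  T_d needs (2, 1, 1) <= (2, 2, 2) -> finishes; pool += (1, 0, 0) = (3, 2, 2)
  T_i needs (3, 2, 2) <= (3, 2, 2) -> finishes; pool += (3, 0, 0) = (6, 2, 2)
None of the blocked processes ever fits:
  blocked: T_e wants (3, 2, 6), pool (6, 2, 2) — not enough res3
  blocked: T_f wants (5, 1, 3), pool (6, 2, 2) — not enough res3
  blocked: T_b wants (3, 1, 3), pool (6, 2, 2) — not enough res3
  blocked: T_c wants (7, 1, 4), pool (6, 2, 2) — not enough res1 and res3


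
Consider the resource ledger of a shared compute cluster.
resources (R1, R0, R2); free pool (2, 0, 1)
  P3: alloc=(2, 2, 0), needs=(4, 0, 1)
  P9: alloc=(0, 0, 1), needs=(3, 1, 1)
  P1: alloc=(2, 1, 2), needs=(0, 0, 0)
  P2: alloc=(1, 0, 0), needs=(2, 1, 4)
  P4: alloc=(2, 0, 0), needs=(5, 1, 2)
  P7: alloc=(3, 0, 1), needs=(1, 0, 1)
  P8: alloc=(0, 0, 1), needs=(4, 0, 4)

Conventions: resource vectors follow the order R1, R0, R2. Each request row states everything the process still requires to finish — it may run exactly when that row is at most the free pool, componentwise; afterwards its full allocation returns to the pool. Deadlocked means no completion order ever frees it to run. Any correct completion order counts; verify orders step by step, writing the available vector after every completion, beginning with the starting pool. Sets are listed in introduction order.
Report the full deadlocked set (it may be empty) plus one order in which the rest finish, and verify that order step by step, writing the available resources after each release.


Nothing here is deadlocked.
Key observation: P1 leads a chain of completions in which each release enables another process.
A valid finishing order for the others: P1, P7, P9, P3, P4, P8, P2. Step-by-step check:
  pool = (2, 0, 1)
  P1: need (0, 0, 0) fits (2, 0, 1); releases (2, 1, 2), pool now (4, 1, 3)
  P7: need (1, 0, 1) fits (4, 1, 3); releases (3, 0, 1), pool now (7, 1, 4)
  P9: need (3, 1, 1) fits (7, 1, 4); releases (0, 0, 1), pool now (7, 1, 5)
  P3: need (4, 0, 1) fits (7, 1, 5); releases (2, 2, 0), pool now (9, 3, 5)
  P4: need (5, 1, 2) fits (9, 3, 5); releases (2, 0, 0), pool now (11, 3, 5)
  P8: need (4, 0, 4) fits (11, 3, 5); releases (0, 0, 1), pool now (11, 3, 6)
  P2: need (2, 1, 4) fits (11, 3, 6); releases (1, 0, 0), pool now (12, 3, 6)


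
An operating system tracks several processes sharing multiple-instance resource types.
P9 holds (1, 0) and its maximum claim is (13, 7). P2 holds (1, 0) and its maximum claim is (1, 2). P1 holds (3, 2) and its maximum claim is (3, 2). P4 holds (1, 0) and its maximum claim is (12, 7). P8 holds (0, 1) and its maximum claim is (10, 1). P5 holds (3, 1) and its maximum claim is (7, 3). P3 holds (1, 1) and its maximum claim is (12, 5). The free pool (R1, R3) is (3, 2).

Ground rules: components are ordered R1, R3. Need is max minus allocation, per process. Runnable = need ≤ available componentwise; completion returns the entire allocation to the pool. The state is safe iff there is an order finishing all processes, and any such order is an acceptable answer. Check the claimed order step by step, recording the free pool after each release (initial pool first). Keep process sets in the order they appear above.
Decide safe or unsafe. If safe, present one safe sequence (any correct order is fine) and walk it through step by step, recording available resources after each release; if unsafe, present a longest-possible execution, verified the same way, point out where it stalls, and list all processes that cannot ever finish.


UNSAFE — no complete ordering exists.
Key observation: P2, P1, P5, P8 can finish, but then (10, 6) is all there is, and the blocked group's R1 demands exceed it.
Going as far as possible: P2, P1, P5, P8; after that, nothing fits. Step-by-step check:
  pool = (3, 2)
  P2: need (0, 2) fits (3, 2); releases (1, 0), pool now (4, 2)
  P1: need (0, 0) fits (4, 2); releases (3, 2), pool now (7, 4)
  P5: need (4, 2) fits (7, 4); releases (3, 1), pool now (10, 5)
  P8: need (10, 0) fits (10, 5); releases (0, 1), pool now (10, 6)
  blocked: P9 wants (12, 7), pool (10, 6) — not enough R1 and R3
  blocked: P4 wants (11, 7), pool (10, 6) — not enough R1 and R3
  blocked: P3 wants (11, 4), pool (10, 6) — not enough R1
Permanently blocked: P9, P4 and P3.


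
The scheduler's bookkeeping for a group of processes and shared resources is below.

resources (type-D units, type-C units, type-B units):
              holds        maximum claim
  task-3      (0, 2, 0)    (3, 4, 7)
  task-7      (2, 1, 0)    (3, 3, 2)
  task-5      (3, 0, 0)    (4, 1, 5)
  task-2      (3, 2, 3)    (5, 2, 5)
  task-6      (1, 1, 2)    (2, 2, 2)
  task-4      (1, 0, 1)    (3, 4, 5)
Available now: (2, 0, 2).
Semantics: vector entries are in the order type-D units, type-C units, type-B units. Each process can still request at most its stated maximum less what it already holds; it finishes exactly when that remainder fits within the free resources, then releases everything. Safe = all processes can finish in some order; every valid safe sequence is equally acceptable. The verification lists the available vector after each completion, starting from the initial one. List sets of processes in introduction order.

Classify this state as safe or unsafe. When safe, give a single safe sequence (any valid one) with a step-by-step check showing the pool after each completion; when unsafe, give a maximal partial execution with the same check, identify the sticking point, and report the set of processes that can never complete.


The state is SAFE; one workable sequence: task-2, task-6, task-7, task-3, task-5, task-4.
Key observation: reading the order forward, task-2 is the first process whose need (2, 0, 2) meets the free pool (2, 0, 2) exactly on a resource it requests.
Verifying each step:
  pool = (2, 0, 2)
  task-2 needs (2, 0, 2) <= (2, 0, 2) -> finishes; pool += (3, 2, 3) = (5, 2, 5)
  task-6 needs (1, 1, 0) <= (5, 2, 5) -> finishes; pool += (1, 1, 2) = (6, 3, 7)
  task-7 needs (1, 2, 2) <= (6, 3, 7) -> finishes; pool += (2, 1, 0) = (8, 4, 7)
  task-3 needs (3, 2, 7) <= (8, 4, 7) -> finishes; pool += (0, 2, 0) = (8, 6, 7)
  task-5 needs (1, 1, 5) <= (8, 6, 7) -> finishes; pool += (3, 0, 0) = (11, 6, 7)
  task-4 needs (2, 4, 4) <= (11, 6, 7) -> finishes; pool += (1, 0, 1) = (12, 6, 8)


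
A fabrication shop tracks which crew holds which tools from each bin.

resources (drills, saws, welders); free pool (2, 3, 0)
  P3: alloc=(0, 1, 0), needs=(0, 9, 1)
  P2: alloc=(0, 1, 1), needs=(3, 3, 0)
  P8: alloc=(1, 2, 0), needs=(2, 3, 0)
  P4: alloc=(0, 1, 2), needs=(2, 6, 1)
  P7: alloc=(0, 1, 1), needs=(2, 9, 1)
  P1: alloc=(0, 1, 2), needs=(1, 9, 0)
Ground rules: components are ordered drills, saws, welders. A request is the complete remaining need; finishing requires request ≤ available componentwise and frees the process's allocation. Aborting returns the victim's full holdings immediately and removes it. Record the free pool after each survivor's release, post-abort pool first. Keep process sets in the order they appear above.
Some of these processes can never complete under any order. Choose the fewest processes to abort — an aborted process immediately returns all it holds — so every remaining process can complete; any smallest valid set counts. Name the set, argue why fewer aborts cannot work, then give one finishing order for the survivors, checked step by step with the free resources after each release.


The answer: abort P7 and P1.
Key observation: P3 was stuck for good until P7 and P1 gave back (0, 2, 3); in the order shown it finishes at step 4.
No one abort is enough; case by case: P3 alone leaves P7 blocked (short on saws); P2 alone leaves P3 blocked (short on saws); P8 alone leaves P3 blocked (short on saws); P4 alone leaves P3 blocked (short on saws); P7 alone leaves P3 blocked (short on saws); P1 alone leaves P3 blocked (short on saws).
The survivors complete as P8, P4, P2, P3. Check, step by step (starting from the post-abort pool):
  pool = (2, 5, 3)
  P8 needs (2, 3, 0) <= (2, 5, 3) -> finishes; pool += (1, 2, 0) = (3, 7, 3)
  P4 needs (2, 6, 1) <= (3, 7, 3) -> finishes; pool += (0, 1, 2) = (3, 8, 5)
  P2 needs (3, 3, 0) <= (3, 8, 5) -> finishes; pool += (0, 1, 1) = (3, 9, 6)
  P3 needs (0, 9, 1) <= (3, 9, 6) -> finishes; pool += (0, 1, 0) = (3, 10, 6)


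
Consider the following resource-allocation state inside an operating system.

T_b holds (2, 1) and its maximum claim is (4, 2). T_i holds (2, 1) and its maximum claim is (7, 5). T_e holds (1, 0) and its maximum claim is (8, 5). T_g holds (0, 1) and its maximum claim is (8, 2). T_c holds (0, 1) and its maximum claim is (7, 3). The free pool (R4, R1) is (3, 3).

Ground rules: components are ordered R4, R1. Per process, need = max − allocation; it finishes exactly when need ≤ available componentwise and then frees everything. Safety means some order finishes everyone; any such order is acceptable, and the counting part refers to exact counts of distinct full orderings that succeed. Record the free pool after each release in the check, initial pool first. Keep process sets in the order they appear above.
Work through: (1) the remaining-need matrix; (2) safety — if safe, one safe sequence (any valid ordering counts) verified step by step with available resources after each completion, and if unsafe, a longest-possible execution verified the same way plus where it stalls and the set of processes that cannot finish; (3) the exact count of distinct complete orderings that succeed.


(1) Remaining need (order R4, R1):
  T_b: (2, 1)
  T_i: (5, 4)
  T_e: (7, 5)
  T_g: (8, 1)
  T_c: (7, 2)
(2) SAFE — a valid safe sequence is T_b, T_i, T_e, T_c, T_g.
Key observation: reading the order forward, T_i is the first process whose need (5, 4) meets the free pool (5, 4) exactly on a resource it requests.
Verifying each step:
  pool = (3, 3)
  T_b: need (2, 1) fits (3, 3); releases (2, 1), pool now (5, 4)
  T_i: need (5, 4) fits (5, 4); releases (2, 1), pool now (7, 5)
  T_e: need (7, 5) fits (7, 5); releases (1, 0), pool now (8, 5)
  T_c: need (7, 2) fits (8, 5); releases (0, 1), pool now (8, 6)
  T_g: need (8, 1) fits (8, 6); releases (0, 1), pool now (8, 7)
(3) The exact count: 3 of the possible complete orderings are safe sequences.


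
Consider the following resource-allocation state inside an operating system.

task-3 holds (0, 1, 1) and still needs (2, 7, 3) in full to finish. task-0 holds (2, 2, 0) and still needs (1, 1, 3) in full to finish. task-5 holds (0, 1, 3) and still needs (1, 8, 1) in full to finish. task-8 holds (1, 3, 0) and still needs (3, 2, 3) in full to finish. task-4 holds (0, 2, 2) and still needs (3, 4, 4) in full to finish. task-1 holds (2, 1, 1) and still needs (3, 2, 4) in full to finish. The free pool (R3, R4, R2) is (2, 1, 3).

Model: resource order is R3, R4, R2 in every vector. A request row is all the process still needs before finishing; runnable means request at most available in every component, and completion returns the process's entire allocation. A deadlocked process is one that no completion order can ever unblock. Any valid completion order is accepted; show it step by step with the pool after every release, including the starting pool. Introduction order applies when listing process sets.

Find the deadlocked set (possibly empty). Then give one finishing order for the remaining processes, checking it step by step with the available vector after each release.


Deadlocked: task-3, task-5, task-4 and task-1.
Key observation: after task-0, task-8 the pool peaks at (5, 6, 3), and each blocked process is short somewhere: task-3 on R4; task-5 on R4; task-4 on R2; task-1 on R2.
The rest can finish in the order task-0, task-8. Step-by-step check:
  pool = (2, 1, 3)
  task-0: need (1, 1, 3) fits (2, 1, 3); releases (2, 2, 0), pool now (4, 3, 3)
  task-8: need (3, 2, 3) fits (4, 3, 3); releases (1, 3, 0), pool now (5, 6, 3)
The stuck group stays short no matter what:
  task-3 cannot run: need (2, 7, 3) vs free (5, 6, 3) (insufficient R4)
  task-5 cannot run: need (1, 8, 1) vs free (5, 6, 3) (insufficient R4)
  task-4 cannot run: need (3, 4, 4) vs free (5, 6, 3) (insufficient R2)
  task-1 cannot run: need (3, 2, 4) vs free (5, 6, 3) (insufficient R2)


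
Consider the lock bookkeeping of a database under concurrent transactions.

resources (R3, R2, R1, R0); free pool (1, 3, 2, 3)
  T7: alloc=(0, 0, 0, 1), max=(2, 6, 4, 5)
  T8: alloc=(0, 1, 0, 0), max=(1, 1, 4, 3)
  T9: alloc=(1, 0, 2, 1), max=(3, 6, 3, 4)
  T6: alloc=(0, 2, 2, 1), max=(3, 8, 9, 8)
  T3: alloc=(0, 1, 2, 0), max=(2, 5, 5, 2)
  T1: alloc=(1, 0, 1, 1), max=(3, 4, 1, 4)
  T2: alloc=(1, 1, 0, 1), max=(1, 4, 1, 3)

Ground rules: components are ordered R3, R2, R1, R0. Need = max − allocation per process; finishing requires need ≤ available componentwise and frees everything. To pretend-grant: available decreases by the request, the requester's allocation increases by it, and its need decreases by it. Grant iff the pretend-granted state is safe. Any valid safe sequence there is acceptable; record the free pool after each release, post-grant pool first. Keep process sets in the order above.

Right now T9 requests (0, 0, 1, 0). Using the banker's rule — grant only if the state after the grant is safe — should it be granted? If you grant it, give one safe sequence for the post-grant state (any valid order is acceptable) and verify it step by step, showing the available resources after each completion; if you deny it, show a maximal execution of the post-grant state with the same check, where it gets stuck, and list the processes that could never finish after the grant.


DENY. Granting would leave the state unsafe.
Key observation: after T2, T1 the pool peaks at (3, 4, 2, 5), and each blocked process is short somewhere: T7 on R2, R1; T8 on R1; T9 on R2; T6 on R2, R1, R0; T3 on R1.
Pretend the grant happened; the run T2, T1 goes as far as possible. Walking it through:
  pool = (1, 3, 1, 3)
  run T2 (needs (0, 3, 1, 2), free (1, 3, 1, 3)); after release of (1, 1, 0, 1) the pool is (2, 4, 1, 4)
  run T1 (needs (2, 4, 0, 3), free (2, 4, 1, 4)); after release of (1, 0, 1, 1) the pool is (3, 4, 2, 5)
  blocked: T7 wants (2, 6, 4, 4), pool (3, 4, 2, 5) — not enough R2 and R1
  blocked: T8 wants (1, 0, 4, 3), pool (3, 4, 2, 5) — not enough R1
  blocked: T9 wants (2, 6, 0, 3), pool (3, 4, 2, 5) — not enough R2
  blocked: T6 wants (3, 6, 7, 7), pool (3, 4, 2, 5) — not enough R2, R1 and R0
  blocked: T3 wants (2, 4, 3, 2), pool (3, 4, 2, 5) — not enough R1
Post-grant, the permanently blocked set is T7, T8, T9, T6 and T3.


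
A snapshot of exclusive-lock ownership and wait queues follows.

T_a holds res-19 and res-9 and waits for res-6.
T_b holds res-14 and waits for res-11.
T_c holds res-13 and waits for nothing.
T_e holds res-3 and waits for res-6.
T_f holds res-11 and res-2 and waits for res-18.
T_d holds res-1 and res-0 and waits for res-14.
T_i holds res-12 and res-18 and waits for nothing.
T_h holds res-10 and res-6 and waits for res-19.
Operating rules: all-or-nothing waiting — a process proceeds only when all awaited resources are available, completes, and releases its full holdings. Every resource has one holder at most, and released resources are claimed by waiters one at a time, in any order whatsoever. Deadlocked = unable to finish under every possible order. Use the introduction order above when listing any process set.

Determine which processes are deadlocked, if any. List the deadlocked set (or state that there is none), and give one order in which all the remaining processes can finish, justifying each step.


The deadlocked set is T_a, T_e and T_h.
Key observation: along T_a -> T_h -> T_a, each member waits on what the next one holds — a deadlock; T_e waits into the deadlock from upstream.
One completion order for the rest: T_c, T_i, T_f, T_b, T_d.
Check, step by step:
  T_c: no waits; runs immediately, freeing res-13
  T_i: no waits; runs immediately, freeing res-12 and res-18
  T_f waits on res-18 — all released -> runs and releases res-11 and res-2
  T_b waits on res-11 — all released -> runs and releases res-14
  T_d waits on res-14 — all released -> runs and releases res-1 and res-0


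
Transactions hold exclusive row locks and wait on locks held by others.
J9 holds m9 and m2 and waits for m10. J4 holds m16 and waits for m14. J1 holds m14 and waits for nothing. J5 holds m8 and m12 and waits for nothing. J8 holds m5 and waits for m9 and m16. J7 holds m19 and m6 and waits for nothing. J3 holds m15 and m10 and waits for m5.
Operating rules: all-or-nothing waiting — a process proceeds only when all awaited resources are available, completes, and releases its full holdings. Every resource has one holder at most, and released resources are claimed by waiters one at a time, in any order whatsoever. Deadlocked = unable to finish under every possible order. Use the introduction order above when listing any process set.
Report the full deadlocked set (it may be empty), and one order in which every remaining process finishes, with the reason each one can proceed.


Deadlocked set: J9, J8 and J3.
Key observation: J9 -> J3 -> J8 -> J9 is a circular wait — nothing in it can go first; no other process is dragged down with it.
A valid finishing order for the others: J5, J1, J4, J7.
Walking it through:
  J5: no waits; runs immediately, freeing m8 and m12
  J1: no waits; runs immediately, freeing m14
  J4: everything it awaited (m14) is free; runs, freeing m16
  J7: no waits; runs immediately, freeing m19 and m6


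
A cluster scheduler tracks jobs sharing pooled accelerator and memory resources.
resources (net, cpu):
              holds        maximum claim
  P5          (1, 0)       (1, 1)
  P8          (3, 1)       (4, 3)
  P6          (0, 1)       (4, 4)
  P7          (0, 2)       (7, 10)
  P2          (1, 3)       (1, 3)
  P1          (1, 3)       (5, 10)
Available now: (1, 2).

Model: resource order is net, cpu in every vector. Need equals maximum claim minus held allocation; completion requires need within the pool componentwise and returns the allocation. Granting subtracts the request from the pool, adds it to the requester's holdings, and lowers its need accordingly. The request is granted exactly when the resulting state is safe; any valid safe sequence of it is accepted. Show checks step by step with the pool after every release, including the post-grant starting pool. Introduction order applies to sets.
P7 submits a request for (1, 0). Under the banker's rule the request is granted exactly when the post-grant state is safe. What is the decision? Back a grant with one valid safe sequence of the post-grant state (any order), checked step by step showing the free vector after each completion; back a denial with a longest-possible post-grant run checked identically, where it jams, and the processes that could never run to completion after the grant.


GRANT: granting preserves safety; a valid post-grant sequence is P2, P8, P5, P6, P1, P7.
Key observation: the transfer keeps a workable pool ((0, 2)); P2 starts the safe sequence.
Step-by-step check of the post-grant state:
  pool = (0, 2)
  P2 needs (0, 0) <= (0, 2) -> finishes; pool += (1, 3) = (1, 5)
  P8 needs (1, 2) <= (1, 5) -> finishes; pool += (3, 1) = (4, 6)
  P5 needs (0, 1) <= (4, 6) -> finishes; pool += (1, 0) = (5, 6)
  P6 needs (4, 3) <= (5, 6) -> finishes; pool += (0, 1) = (5, 7)
  P1 needs (4, 7) <= (5, 7) -> finishes; pool += (1, 3) = (6, 10)
  P7 needs (6, 8) <= (6, 10) -> finishes; pool += (1, 2) = (7, 12)


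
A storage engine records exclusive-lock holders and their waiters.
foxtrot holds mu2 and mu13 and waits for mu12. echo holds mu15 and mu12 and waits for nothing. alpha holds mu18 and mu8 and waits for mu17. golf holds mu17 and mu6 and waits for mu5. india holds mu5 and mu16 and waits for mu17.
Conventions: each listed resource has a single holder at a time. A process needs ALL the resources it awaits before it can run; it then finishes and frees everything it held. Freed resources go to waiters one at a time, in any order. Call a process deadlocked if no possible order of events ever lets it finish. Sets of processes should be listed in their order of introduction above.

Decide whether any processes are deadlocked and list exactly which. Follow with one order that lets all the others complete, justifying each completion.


Deadlocked set: alpha, golf and india.
Key observation: the waits loop around golf -> india -> golf with no way out; alpha waits into the deadlock from upstream.
One completion order for the rest: echo, foxtrot.
Check, step by step:
  echo waits on nothing -> runs at once and releases mu15 and mu12
  foxtrot: everything it awaited (mu12) is free; runs, freeing mu2 and mu13


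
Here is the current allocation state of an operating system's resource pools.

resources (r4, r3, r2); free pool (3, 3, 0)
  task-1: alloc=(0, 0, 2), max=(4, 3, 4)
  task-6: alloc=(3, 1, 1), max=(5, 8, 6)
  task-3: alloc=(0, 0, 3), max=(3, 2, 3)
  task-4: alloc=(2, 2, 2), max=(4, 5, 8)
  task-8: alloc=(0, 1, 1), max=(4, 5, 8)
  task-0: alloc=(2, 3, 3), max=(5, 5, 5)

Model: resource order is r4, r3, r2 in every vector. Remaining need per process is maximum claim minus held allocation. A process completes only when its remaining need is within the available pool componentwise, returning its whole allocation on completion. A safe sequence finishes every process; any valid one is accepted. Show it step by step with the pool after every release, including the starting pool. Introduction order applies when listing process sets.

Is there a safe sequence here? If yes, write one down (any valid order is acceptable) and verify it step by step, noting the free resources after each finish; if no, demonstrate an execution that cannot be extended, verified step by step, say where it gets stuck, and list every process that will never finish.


The state is SAFE; one workable sequence: task-3, task-0, task-4, task-8, task-6, task-1.
Key observation: task-3 is the earliest step where a requested resource binds exactly: need (3, 2, 0), pool (3, 3, 0) at its turn.
Walking it through:
  pool = (3, 3, 0)
  task-3: need (3, 2, 0) fits (3, 3, 0); releases (0, 0, 3), pool now (3, 3, 3)
  task-0: need (3, 2, 2) fits (3, 3, 3); releases (2, 3, 3), pool now (5, 6, 6)
  task-4: need (2, 3, 6) fits (5, 6, 6); releases (2, 2, 2), pool now (7, 8, 8)
  task-8: need (4, 4, 7) fits (7, 8, 8); releases (0, 1, 1), pool now (7, 9, 9)
  task-6: need (2, 7, 5) fits (7, 9, 9); releases (3, 1, 1), pool now (10, 10, 10)
  task-1: need (4, 3, 2) fits (10, 10, 10); releases (0, 0, 2), pool now (10, 10, 12)


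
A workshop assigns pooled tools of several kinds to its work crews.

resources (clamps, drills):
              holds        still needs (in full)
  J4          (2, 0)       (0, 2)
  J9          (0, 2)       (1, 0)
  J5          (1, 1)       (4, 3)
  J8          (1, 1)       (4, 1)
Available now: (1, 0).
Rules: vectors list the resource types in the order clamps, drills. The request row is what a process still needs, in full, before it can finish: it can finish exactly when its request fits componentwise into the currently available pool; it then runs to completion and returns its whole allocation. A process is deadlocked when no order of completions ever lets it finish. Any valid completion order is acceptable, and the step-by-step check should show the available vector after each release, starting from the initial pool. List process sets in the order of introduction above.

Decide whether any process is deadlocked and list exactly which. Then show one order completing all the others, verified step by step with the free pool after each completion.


Deadlocked: J5 and J8.
Key observation: clamps is the bottleneck — with J9, J4 done the pool holds (3, 2), short of every remaining need.
A valid finishing order for the others: J9, J4. Step-by-step check:
  pool = (1, 0)
  J9 needs (1, 0) <= (1, 0) -> finishes; pool += (0, 2) = (1, 2)
  J4 needs (0, 2) <= (1, 2) -> finishes; pool += (2, 0) = (3, 2)
The blocked processes can never fit:
  J5 cannot run: need (4, 3) vs free (3, 2) (insufficient clamps and drills)
  J8 cannot run: need (4, 1) vs free (3, 2) (insufficient clamps)
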